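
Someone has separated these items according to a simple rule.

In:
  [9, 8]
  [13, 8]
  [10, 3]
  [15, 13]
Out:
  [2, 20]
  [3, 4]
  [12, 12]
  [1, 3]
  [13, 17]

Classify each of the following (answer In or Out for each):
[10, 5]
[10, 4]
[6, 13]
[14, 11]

In, In, Out, In

The common property of the 'In' items is: first > second. No 'Out' item has it.
[10, 5]: 10 > 5, matches → In.
[10, 4]: 10 > 4, matches → In.
[6, 13]: 6 < 13, does not fit → Out.
[14, 11]: 14 > 11, matches → In.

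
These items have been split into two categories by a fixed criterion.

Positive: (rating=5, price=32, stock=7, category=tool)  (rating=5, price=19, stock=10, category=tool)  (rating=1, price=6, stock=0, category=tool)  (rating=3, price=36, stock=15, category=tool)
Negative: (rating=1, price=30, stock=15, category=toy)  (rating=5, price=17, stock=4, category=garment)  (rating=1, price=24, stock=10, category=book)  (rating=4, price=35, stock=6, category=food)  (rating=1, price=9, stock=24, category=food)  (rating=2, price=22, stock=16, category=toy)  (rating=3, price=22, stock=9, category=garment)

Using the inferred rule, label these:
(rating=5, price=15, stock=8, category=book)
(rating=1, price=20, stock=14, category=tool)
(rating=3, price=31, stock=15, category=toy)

Negative, Positive, Negative

The simplest hypothesis consistent with all the labels is: category is tool.
(rating=5, price=15, stock=8, category=book): Negative (category is book).
(rating=1, price=20, stock=14, category=tool): Positive (category is tool).
(rating=3, price=31, stock=15, category=toy): Negative (category is toy).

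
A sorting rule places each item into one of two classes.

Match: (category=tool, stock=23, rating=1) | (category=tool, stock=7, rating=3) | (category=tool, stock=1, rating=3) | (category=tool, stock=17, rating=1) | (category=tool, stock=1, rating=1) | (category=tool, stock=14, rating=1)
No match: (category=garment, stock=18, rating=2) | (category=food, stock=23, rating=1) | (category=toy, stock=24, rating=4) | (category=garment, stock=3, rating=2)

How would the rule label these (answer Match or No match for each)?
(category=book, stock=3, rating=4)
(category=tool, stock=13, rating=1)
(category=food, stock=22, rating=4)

All 'Match' examples share one property — category is tool — and every 'No match' example lacks it.
No match: (category=book, stock=3, rating=4), since category is book. Match: (category=tool, stock=13, rating=1), since category is tool. No match: (category=food, stock=22, rating=4), since category is food.

No match, Match, No match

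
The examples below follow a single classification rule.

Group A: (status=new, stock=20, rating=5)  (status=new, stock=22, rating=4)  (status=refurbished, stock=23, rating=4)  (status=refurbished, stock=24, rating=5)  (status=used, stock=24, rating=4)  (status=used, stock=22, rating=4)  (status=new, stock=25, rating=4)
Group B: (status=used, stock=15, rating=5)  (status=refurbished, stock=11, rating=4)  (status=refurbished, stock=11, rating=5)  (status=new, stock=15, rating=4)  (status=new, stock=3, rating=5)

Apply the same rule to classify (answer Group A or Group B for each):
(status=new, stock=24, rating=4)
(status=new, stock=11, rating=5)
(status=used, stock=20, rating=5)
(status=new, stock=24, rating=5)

Group A, Group B, Group A, Group A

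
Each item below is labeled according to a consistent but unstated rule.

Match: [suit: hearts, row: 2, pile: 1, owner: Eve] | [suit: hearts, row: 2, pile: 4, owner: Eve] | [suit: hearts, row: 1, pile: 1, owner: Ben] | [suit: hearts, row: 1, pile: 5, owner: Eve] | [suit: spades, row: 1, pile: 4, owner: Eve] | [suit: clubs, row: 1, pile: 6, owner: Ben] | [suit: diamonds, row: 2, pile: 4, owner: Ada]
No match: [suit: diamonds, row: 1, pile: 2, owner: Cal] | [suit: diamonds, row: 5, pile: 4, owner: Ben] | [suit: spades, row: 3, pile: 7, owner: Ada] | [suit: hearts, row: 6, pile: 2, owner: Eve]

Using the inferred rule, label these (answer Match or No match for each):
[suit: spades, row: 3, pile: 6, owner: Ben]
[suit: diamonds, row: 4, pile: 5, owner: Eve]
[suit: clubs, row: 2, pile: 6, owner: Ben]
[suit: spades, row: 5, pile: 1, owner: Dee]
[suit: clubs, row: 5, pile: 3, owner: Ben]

The common property of the 'Match' items is: row ≤ 2 AND pile ≠ 2. No 'No match' item has it.

No match, No match, Match, No match, No match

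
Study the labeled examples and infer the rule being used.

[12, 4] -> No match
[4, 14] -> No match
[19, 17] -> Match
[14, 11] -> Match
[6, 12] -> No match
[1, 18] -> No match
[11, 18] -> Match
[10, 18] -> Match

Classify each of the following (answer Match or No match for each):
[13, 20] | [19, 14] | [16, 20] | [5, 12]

Match, Match, Match, No match

The common property of the 'Match' items is: sum ≥ 25. No 'No match' item has it.
[13, 20]: 13+20 = 33, satisfies this → Match. [19, 14]: 19+14 = 33, satisfies this → Match. [16, 20]: 16+20 = 36, satisfies this → Match. [5, 12]: 5+12 = 17, does not pass → No match.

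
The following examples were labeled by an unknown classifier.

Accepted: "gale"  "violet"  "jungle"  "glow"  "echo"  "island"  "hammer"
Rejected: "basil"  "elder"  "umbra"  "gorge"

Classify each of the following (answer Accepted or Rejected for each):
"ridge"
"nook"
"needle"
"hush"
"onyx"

The rule appears to be: even length.
"ridge": Rejected (length 5).
"nook": Accepted (length 4).
"needle": Accepted (length 6).
"hush": Accepted (length 4).
"onyx": Accepted (length 4).

Rejected, Accepted, Accepted, Accepted, Accepted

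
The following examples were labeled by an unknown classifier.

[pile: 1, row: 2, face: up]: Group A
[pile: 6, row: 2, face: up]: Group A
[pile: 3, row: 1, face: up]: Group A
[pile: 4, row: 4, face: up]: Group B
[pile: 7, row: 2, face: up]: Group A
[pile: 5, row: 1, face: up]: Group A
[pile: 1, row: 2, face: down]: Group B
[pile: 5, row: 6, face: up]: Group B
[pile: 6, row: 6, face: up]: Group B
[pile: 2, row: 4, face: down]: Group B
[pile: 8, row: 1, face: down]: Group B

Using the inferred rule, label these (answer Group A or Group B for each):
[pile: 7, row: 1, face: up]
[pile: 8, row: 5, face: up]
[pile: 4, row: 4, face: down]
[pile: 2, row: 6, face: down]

Every 'Group A' example satisfies: face is up AND row ≤ 2. None of the 'Group B' examples do.

Group A, Group B, Group B, Group B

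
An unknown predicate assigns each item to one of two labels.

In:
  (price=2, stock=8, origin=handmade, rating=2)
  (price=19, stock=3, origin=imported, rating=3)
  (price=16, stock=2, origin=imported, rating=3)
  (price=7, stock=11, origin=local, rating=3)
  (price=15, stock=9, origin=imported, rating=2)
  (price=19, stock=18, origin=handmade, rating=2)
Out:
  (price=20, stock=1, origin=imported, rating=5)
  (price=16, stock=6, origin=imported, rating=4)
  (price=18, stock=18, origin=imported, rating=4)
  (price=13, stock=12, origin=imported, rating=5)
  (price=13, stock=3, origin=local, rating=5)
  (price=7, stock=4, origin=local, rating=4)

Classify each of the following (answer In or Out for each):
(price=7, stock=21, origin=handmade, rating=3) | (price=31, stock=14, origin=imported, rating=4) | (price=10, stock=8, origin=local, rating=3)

In, Out, In

A rule that fits every label: rating ≤ 3 — true of each 'In' example, false of each 'Out' one.
(price=7, stock=21, origin=handmade, rating=3) → rating = 3 → In.
(price=31, stock=14, origin=imported, rating=4) → rating = 4 → Out.
(price=10, stock=8, origin=local, rating=3) → rating = 3 → In.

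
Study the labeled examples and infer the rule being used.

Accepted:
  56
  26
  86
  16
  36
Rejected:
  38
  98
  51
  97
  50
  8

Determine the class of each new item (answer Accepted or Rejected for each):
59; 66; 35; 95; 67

'Accepted' ⟺ ends in digit 6.

Rejected, Accepted, Rejected, Rejected, Rejected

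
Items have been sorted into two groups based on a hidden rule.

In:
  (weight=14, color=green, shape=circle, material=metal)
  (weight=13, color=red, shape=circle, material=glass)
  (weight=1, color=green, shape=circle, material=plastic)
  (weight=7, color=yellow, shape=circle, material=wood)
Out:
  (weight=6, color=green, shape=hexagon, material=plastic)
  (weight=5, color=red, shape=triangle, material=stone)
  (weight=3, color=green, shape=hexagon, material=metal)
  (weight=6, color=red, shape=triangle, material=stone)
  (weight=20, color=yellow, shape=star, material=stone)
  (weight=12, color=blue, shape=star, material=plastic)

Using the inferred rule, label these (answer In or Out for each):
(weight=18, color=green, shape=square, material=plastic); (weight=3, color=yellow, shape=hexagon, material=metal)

All 'In' examples share one property — shape is circle — and every 'Out' example lacks it.
(weight=18, color=green, shape=square, material=plastic) — shape is square, hence Out. (weight=3, color=yellow, shape=hexagon, material=metal) — shape is hexagon, hence Out.

Out, Out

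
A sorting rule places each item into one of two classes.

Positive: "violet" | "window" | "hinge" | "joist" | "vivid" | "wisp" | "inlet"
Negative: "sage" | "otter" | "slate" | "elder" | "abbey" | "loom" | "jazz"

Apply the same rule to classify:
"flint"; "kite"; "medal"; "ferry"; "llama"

Positive, Positive, Negative, Negative, Negative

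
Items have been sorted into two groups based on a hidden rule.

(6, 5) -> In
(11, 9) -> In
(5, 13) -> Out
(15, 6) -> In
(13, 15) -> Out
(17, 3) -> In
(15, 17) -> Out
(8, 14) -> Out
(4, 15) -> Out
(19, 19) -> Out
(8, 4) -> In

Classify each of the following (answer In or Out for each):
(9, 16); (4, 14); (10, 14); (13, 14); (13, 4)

'In' ⟺ first > second.
(9, 16): 9 < 16, fails the rule → Out. (4, 14): 4 < 14, fails the rule → Out. (10, 14): 10 < 14, fails the rule → Out. (13, 14): 13 < 14, fails the rule → Out. (13, 4): 13 > 4, fits → In.

Out, Out, Out, Out, In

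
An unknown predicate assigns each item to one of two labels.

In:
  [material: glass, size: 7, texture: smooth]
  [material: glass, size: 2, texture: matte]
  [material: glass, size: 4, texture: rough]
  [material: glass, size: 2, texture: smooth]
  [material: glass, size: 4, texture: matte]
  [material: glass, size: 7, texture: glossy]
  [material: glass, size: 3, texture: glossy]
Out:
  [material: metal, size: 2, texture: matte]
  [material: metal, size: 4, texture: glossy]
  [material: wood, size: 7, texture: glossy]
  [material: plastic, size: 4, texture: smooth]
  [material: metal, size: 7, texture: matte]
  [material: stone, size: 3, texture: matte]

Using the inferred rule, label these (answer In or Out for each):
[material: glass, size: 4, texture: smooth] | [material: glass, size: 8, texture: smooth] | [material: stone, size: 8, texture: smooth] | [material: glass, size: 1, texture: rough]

The simplest hypothesis consistent with all the labels is: material is glass.

In, In, Out, In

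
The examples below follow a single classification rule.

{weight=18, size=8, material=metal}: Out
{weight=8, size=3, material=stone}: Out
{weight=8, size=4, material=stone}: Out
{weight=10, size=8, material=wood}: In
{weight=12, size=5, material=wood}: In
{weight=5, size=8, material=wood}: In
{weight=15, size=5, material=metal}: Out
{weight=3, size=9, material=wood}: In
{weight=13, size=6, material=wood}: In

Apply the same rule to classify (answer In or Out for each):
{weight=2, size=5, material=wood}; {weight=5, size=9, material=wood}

In, In

All 'In' examples share one property — material is wood — and every 'Out' example lacks it.
{weight=2, size=5, material=wood}: In (material is wood). {weight=5, size=9, material=wood}: In (material is wood).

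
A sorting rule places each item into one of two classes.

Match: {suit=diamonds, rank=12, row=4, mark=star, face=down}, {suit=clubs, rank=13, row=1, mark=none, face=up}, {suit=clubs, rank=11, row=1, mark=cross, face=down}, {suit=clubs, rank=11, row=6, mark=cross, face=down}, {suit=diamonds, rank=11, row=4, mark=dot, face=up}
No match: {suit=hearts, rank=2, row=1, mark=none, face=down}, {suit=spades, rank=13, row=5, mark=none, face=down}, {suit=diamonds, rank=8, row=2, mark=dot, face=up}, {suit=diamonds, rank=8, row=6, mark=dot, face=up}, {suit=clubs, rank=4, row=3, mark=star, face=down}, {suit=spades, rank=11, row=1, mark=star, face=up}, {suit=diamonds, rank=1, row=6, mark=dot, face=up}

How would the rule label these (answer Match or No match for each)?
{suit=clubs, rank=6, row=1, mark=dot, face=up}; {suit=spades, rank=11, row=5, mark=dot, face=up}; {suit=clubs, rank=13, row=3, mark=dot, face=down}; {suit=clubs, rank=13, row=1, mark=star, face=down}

The classifier is using: suit is not spades AND rank ≥ 11.

No match, No match, Match, Match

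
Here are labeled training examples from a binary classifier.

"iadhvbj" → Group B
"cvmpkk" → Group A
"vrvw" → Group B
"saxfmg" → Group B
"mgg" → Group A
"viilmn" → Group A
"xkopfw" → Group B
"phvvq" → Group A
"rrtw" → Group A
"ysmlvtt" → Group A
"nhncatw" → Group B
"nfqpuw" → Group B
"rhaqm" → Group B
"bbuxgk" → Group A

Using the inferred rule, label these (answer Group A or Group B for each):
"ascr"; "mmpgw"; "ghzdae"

The pattern is that an item is 'Group A' exactly when: has a double letter.
"ascr": no doubled letter — fails the rule, so Group B. "mmpgw": 'mm' doubled — matches, so Group A. "ghzdae": no doubled letter — fails the rule, so Group B.

Group B, Group A, Group B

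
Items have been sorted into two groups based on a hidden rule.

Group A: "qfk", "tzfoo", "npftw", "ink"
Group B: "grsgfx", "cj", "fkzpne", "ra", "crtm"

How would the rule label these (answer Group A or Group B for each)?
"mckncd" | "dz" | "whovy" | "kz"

Group B, Group B, Group A, Group B

'Group A' ⟺ odd length.
Group B: "mckncd", since length 6.
Group B: "dz", since length 2.
Group A: "whovy", since length 5.
Group B: "kz", since length 2.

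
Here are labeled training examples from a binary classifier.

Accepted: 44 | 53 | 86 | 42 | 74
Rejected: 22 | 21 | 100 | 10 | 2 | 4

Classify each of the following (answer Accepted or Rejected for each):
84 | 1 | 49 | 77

All 'Accepted' examples share one property — digit sum ≥ 5 — and every 'Rejected' example lacks it.
84 → digit sum 8+4 = 12 → Accepted. 1 → digit sum 1 → Rejected. 49 → digit sum 4+9 = 13 → Accepted. 77 → digit sum 7+7 = 14 → Accepted.

Accepted, Rejected, Accepted, Accepted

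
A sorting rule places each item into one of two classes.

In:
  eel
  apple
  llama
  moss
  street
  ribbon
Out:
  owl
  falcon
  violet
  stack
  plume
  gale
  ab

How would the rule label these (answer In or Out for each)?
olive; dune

The distinguishing property — has a double letter — holds for all the 'In' cases and none of the 'Out' cases.
olive: no doubled letter — does not fit, so Out. dune: no doubled letter — does not fit, so Out.

Out, Out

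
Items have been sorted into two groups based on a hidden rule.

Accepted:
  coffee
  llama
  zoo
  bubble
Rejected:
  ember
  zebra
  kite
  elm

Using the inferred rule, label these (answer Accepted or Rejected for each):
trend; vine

Rejected, Rejected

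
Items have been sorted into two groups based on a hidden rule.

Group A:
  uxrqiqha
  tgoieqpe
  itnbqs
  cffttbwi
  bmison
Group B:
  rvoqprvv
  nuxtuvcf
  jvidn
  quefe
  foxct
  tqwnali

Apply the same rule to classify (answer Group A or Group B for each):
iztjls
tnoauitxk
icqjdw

Group A, Group B, Group A

The distinguishing property — even length AND contains 'i' — holds for all the 'Group A' cases and none of the 'Group B' cases.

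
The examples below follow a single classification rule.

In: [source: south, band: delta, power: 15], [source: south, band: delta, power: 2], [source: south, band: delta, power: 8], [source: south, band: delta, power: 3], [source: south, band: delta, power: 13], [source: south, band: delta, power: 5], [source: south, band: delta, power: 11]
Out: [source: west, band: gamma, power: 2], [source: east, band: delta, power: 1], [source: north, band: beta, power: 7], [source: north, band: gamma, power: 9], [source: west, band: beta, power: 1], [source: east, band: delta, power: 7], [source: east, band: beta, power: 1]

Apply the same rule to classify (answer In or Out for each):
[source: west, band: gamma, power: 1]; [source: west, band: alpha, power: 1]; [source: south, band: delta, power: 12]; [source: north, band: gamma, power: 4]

All 'In' examples share one property — source is south — and every 'Out' example lacks it.
[source: west, band: gamma, power: 1] — source is west, hence Out. [source: west, band: alpha, power: 1] — source is west, hence Out. [source: south, band: delta, power: 12] — source is south, hence In. [source: north, band: gamma, power: 4] — source is north, hence Out.

Out, Out, In, Out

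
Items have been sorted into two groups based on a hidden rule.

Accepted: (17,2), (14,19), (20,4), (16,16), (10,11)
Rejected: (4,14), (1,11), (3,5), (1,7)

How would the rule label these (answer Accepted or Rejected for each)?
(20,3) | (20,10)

The distinguishing property — sum ≥ 19 — holds for all the 'Accepted' cases and none of the 'Rejected' cases.
(20,3): Accepted (20+3 = 23). (20,10): Accepted (20+10 = 30).

Accepted, Accepted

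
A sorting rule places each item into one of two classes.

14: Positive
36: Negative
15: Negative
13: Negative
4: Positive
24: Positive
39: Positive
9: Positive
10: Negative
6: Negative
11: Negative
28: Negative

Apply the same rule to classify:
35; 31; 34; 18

Negative, Negative, Positive, Negative

Every 'Positive' example satisfies: ≡ 4 (mod 5). None of the 'Negative' examples do.
35: Negative (35 mod 5 = 0).
31: Negative (31 mod 5 = 1).
34: Positive (34 mod 5 = 4).
18: Negative (18 mod 5 = 3).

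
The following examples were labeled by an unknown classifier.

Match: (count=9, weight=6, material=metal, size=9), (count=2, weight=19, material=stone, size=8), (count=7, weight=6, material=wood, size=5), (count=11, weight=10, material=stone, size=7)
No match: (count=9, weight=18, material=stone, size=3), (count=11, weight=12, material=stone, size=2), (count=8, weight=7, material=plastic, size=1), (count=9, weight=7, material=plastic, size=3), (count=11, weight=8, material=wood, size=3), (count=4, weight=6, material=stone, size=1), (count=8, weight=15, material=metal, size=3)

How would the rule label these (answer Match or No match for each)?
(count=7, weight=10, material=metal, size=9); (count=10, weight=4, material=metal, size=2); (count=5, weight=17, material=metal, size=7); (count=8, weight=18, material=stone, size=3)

Match, No match, Match, No match

'Match' ⟺ size ≥ 5.
(count=7, weight=10, material=metal, size=9): Match (size = 9). (count=10, weight=4, material=metal, size=2): No match (size = 2). (count=5, weight=17, material=metal, size=7): Match (size = 7). (count=8, weight=18, material=stone, size=3): No match (size = 3).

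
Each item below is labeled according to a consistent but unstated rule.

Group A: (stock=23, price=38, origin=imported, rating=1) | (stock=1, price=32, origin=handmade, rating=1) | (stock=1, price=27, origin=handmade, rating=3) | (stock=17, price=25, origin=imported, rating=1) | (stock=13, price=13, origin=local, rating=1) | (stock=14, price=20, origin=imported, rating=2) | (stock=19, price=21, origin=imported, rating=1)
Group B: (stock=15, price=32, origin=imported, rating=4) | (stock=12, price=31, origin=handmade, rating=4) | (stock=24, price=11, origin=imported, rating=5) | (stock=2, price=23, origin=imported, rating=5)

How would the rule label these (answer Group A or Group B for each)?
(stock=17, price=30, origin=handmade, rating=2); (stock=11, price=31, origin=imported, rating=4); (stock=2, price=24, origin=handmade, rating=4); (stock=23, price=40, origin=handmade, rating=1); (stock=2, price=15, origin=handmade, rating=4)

Rule: rating ≤ 3. This holds for each 'Group A' example and fails for each 'Group B' one.
Group A: (stock=17, price=30, origin=handmade, rating=2), since rating = 2. Group B: (stock=11, price=31, origin=imported, rating=4), since rating = 4. Group B: (stock=2, price=24, origin=handmade, rating=4), since rating = 4. Group A: (stock=23, price=40, origin=handmade, rating=1), since rating = 1. Group B: (stock=2, price=15, origin=handmade, rating=4), since rating = 4.

Group A, Group B, Group B, Group A, Group B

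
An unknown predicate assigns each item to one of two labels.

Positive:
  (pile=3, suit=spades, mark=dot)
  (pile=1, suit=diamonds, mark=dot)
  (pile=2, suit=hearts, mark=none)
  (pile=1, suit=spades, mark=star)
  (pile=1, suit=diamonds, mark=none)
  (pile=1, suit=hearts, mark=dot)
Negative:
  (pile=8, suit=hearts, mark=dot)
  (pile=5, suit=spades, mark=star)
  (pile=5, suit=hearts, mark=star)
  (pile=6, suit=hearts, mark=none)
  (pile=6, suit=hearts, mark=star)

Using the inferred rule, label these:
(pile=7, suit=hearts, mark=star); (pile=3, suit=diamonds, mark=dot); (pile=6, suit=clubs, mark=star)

Negative, Positive, Negative

Every 'Positive' example satisfies: pile ≤ 3. None of the 'Negative' examples do.
(pile=7, suit=hearts, mark=star) — pile = 7, hence Negative.
(pile=3, suit=diamonds, mark=dot) — pile = 3, hence Positive.
(pile=6, suit=clubs, mark=star) — pile = 6, hence Negative.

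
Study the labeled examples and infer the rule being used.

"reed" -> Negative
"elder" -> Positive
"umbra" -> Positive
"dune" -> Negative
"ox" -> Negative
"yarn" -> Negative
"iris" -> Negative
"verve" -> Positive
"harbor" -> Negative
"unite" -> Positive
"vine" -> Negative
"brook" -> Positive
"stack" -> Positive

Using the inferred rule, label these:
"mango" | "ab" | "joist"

Positive, Negative, Positive

One predicate separates the groups cleanly: odd length.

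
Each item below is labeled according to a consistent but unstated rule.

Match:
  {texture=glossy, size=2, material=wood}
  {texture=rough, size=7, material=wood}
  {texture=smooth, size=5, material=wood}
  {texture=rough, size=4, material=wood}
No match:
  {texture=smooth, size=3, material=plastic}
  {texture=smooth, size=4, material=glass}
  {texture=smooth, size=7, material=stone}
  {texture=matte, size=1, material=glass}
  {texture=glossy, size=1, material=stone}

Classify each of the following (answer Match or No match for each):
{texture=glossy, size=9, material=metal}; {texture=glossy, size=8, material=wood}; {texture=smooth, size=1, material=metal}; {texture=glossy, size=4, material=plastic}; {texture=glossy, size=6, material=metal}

No match, Match, No match, No match, No match

Every 'Match' example satisfies: material is wood. None of the 'No match' examples do.
{texture=glossy, size=9, material=metal}: No match (material is metal). {texture=glossy, size=8, material=wood}: Match (material is wood). {texture=smooth, size=1, material=metal}: No match (material is metal). {texture=glossy, size=4, material=plastic}: No match (material is plastic). {texture=glossy, size=6, material=metal}: No match (material is metal).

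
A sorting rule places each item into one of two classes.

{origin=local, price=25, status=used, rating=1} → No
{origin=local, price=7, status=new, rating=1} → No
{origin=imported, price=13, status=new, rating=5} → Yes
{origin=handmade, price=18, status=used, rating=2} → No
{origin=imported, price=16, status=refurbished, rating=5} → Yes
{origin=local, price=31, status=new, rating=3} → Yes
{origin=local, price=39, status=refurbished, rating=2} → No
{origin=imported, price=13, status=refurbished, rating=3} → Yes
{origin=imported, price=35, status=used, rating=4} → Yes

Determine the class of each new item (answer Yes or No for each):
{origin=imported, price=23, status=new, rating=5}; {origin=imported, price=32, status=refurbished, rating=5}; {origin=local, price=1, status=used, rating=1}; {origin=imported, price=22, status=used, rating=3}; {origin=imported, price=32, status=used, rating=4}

Yes, Yes, No, Yes, Yes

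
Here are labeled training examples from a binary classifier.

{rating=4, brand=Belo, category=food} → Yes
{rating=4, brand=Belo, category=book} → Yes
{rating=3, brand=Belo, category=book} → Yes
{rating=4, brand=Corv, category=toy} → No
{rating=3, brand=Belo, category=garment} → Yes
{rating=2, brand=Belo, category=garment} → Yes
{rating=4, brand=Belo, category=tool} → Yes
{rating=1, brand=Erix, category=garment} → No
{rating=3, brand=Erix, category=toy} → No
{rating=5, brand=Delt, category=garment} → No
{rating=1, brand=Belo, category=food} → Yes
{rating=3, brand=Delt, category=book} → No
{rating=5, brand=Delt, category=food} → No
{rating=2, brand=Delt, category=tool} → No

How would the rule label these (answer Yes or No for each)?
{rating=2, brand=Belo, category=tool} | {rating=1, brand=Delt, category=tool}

Yes, No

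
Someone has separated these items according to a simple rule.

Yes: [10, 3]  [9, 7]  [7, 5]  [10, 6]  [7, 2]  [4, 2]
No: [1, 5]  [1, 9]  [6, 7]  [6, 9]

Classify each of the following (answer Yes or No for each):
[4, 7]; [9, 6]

'Yes' ⟺ first > second.

No, Yes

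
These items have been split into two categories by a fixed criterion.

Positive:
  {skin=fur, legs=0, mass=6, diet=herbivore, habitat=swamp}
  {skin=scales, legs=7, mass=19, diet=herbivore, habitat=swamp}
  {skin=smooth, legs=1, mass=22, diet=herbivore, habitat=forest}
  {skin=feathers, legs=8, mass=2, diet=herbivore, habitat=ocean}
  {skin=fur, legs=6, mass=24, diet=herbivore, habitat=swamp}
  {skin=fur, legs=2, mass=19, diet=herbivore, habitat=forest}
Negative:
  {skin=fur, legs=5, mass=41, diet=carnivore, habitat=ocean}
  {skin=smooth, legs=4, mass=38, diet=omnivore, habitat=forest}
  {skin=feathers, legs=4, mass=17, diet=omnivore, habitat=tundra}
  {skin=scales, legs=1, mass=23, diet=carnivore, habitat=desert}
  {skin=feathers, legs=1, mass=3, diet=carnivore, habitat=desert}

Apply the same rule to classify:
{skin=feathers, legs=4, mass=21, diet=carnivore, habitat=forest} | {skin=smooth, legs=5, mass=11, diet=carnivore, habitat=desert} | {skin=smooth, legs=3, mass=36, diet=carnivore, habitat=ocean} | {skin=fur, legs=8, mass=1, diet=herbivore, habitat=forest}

Negative, Negative, Negative, Positive

Checking candidate rules against both groups, what survives is: diet is herbivore.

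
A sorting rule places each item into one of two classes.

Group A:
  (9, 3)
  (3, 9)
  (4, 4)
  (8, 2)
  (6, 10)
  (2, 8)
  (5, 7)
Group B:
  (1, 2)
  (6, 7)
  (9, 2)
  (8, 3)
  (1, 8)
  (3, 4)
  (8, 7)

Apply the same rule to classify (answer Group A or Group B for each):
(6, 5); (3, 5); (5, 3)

Looking at the examples, the only property every 'Group A' case has and every 'Group B' case lacks is: sum is even.

Group B, Group A, Group A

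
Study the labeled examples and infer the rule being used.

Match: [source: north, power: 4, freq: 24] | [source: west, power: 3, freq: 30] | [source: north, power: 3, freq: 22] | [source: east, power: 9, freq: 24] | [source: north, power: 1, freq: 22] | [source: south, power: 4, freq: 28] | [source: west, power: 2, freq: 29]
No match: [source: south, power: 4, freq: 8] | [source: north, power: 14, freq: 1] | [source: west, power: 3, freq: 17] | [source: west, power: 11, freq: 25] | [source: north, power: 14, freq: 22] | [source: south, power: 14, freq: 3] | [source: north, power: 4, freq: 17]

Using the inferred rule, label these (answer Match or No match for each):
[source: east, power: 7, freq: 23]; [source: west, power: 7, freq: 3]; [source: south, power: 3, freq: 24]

'Match' ⟺ power ≤ 9 AND freq ≥ 22.

Match, No match, Match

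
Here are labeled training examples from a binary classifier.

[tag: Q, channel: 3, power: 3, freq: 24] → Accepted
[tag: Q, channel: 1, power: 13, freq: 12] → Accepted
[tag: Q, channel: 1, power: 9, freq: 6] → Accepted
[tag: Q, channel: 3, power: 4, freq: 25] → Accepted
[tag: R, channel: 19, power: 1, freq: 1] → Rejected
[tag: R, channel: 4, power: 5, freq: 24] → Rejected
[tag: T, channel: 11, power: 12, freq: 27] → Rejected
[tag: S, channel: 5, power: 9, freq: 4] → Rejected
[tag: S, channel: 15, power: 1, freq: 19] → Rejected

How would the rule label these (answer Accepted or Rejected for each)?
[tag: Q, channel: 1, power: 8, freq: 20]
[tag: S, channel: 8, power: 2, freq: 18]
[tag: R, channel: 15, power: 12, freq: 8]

Accepted, Rejected, Rejected

All 'Accepted' examples share one property — tag is Q — and every 'Rejected' example lacks it.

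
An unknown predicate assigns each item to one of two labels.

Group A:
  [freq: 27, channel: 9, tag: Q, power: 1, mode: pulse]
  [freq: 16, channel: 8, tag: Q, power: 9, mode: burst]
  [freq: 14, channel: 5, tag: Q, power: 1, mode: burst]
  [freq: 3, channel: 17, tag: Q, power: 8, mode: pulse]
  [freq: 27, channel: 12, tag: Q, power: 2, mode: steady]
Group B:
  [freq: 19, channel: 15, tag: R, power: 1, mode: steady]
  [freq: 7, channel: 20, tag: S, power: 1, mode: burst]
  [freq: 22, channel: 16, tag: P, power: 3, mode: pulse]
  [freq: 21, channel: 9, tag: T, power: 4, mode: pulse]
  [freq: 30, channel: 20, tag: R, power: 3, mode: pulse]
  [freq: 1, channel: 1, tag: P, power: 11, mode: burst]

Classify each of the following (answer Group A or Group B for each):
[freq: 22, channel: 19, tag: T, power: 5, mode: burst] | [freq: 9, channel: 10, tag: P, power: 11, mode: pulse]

Group B, Group B

The rule appears to be: tag is Q.
[freq: 22, channel: 19, tag: T, power: 5, mode: burst]: tag is T — doesn't match, so Group B. [freq: 9, channel: 10, tag: P, power: 11, mode: pulse]: tag is P — doesn't match, so Group B.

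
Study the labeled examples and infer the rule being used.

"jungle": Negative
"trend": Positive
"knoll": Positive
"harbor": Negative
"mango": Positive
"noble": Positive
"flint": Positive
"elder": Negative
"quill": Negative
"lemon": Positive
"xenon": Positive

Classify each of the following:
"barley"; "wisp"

A rule that fits every label: odd length AND contains 'n' — true of each 'Positive' example, false of each 'Negative' one.

Negative, Negative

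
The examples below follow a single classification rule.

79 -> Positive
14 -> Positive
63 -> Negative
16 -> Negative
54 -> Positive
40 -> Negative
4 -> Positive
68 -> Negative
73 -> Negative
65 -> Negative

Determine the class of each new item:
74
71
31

'Positive' ⟺ ≡ 4 (mod 5).
74 → 74 mod 5 = 4 → Positive. 71 → 71 mod 5 = 1 → Negative. 31 → 31 mod 5 = 1 → Negative.

Positive, Negative, Negative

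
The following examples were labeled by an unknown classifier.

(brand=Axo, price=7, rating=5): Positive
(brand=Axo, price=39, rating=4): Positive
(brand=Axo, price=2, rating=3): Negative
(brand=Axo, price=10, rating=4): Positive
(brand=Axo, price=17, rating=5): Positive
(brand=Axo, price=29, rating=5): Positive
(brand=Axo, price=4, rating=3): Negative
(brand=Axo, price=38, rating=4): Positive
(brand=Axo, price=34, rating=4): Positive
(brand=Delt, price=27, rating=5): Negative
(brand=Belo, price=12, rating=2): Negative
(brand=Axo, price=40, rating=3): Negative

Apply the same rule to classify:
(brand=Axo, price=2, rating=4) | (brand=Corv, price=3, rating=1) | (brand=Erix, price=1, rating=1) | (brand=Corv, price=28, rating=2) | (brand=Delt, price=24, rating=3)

Positive, Negative, Negative, Negative, Negative

Every 'Positive' example satisfies: brand is Axo AND rating ≥ 4. None of the 'Negative' examples do.
(brand=Axo, price=2, rating=4): Positive (brand is Axo, rating = 4).
(brand=Corv, price=3, rating=1): Negative (brand is Corv, rating = 1).
(brand=Erix, price=1, rating=1): Negative (brand is Erix, rating = 1).
(brand=Corv, price=28, rating=2): Negative (brand is Corv, rating = 2).
(brand=Delt, price=24, rating=3): Negative (brand is Delt, rating = 3).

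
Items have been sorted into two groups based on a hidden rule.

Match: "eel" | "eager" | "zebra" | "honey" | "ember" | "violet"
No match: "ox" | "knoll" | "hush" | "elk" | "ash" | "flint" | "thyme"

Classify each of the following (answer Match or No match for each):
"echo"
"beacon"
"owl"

Match, Match, No match

The distinguishing property — has ≥ 2 vowels — holds for all the 'Match' cases and none of the 'No match' cases.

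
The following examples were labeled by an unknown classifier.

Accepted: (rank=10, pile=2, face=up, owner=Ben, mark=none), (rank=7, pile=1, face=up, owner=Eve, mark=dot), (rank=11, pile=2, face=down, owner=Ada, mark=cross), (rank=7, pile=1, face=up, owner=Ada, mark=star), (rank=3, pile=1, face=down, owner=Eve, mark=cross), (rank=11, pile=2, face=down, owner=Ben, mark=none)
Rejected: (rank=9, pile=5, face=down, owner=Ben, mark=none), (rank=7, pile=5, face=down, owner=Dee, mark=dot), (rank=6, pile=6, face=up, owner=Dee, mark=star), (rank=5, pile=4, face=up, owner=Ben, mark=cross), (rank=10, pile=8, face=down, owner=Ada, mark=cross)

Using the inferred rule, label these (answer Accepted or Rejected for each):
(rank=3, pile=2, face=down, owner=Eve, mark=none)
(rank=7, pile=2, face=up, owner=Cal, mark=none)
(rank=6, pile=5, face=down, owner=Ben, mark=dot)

Accepted, Accepted, Rejected

All 'Accepted' examples share one property — pile ≤ 2 — and every 'Rejected' example lacks it.
(rank=3, pile=2, face=down, owner=Eve, mark=none) → pile = 2 → Accepted. (rank=7, pile=2, face=up, owner=Cal, mark=none) → pile = 2 → Accepted. (rank=6, pile=5, face=down, owner=Ben, mark=dot) → pile = 5 → Rejected.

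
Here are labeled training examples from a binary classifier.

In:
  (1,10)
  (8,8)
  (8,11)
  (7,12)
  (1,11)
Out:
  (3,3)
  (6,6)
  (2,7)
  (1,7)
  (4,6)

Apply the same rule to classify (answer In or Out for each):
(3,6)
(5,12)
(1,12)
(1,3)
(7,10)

Out, In, In, Out, In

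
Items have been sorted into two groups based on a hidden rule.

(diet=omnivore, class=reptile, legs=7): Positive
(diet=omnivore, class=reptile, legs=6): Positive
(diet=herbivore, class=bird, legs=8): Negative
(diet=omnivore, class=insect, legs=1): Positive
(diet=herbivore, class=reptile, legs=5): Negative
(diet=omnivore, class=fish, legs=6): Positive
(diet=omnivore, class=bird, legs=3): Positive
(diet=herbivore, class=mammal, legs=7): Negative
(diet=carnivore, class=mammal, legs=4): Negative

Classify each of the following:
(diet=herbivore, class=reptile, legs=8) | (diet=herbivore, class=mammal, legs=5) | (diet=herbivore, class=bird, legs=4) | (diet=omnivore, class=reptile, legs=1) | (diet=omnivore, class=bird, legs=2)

The distinguishing property — diet is omnivore — holds for all the 'Positive' cases and none of the 'Negative' cases.
(diet=herbivore, class=reptile, legs=8): diet is herbivore — does not fit, so Negative. (diet=herbivore, class=mammal, legs=5): diet is herbivore — does not fit, so Negative. (diet=herbivore, class=bird, legs=4): diet is herbivore — does not fit, so Negative. (diet=omnivore, class=reptile, legs=1): diet is omnivore — matches, so Positive. (diet=omnivore, class=bird, legs=2): diet is omnivore — matches, so Positive.

Negative, Negative, Negative, Positive, Positive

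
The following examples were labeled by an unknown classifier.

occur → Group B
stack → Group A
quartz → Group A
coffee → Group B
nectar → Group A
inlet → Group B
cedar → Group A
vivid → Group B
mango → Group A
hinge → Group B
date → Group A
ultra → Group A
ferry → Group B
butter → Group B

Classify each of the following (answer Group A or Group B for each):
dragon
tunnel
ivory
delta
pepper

Group A, Group B, Group B, Group A, Group B

Rule: contains 'a'. This holds for each 'Group A' example and fails for each 'Group B' one.
dragon: has 'a' — meets the rule, so Group A.
tunnel: no 'a' — does not satisfy this, so Group B.
ivory: no 'a' — does not satisfy this, so Group B.
delta: has 'a' — meets the rule, so Group A.
pepper: no 'a' — does not satisfy this, so Group B.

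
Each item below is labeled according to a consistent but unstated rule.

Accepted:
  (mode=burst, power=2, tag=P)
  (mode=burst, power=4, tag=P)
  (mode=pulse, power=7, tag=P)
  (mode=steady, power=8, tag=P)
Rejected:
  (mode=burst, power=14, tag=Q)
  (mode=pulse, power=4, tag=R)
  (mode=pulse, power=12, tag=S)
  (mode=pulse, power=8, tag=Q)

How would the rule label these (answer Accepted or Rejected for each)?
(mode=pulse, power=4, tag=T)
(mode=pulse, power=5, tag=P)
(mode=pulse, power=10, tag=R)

The common property of the 'Accepted' items is: tag is P. No 'Rejected' item has it.
(mode=pulse, power=4, tag=T) — tag is T, hence Rejected.
(mode=pulse, power=5, tag=P) — tag is P, hence Accepted.
(mode=pulse, power=10, tag=R) — tag is R, hence Rejected.

Rejected, Accepted, Rejected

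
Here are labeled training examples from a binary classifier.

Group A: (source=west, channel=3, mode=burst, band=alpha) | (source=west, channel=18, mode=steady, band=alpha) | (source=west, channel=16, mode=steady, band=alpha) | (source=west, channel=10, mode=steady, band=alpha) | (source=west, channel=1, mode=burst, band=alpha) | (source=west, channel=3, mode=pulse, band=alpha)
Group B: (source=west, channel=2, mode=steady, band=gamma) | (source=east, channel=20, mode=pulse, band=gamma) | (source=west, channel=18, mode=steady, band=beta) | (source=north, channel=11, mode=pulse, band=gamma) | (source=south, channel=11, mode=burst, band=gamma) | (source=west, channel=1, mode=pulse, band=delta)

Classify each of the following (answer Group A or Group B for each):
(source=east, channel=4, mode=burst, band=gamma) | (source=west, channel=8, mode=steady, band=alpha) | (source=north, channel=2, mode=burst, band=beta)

Group B, Group A, Group B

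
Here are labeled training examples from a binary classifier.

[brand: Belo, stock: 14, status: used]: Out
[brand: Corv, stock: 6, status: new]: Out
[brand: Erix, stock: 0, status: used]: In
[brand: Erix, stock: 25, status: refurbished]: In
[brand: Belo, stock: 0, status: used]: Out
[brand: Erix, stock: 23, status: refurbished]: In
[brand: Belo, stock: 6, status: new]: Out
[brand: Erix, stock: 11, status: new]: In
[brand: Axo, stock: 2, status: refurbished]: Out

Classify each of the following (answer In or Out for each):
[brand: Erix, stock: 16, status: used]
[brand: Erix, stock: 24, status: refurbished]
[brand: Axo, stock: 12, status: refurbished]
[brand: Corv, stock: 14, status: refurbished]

The distinguishing property — brand is Erix — holds for all the 'In' cases and none of the 'Out' cases.
[brand: Erix, stock: 16, status: used] → brand is Erix → In. [brand: Erix, stock: 24, status: refurbished] → brand is Erix → In. [brand: Axo, stock: 12, status: refurbished] → brand is Axo → Out. [brand: Corv, stock: 14, status: refurbished] → brand is Corv → Out.

In, In, Out, Out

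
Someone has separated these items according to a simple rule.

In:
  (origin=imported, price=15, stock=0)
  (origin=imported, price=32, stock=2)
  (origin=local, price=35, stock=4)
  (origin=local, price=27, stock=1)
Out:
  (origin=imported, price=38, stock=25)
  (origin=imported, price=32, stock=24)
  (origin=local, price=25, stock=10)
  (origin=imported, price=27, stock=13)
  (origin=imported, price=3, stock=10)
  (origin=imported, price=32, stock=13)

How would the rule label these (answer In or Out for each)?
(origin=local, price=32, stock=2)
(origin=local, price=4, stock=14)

All 'In' examples share one property — stock ≤ 4 — and every 'Out' example lacks it.

In, Out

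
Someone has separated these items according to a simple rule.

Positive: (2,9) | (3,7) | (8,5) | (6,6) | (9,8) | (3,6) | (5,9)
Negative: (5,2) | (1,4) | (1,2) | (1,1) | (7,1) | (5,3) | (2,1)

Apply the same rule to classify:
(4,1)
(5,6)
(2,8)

Negative, Positive, Positive

The distinguishing property — sum ≥ 9 — holds for all the 'Positive' cases and none of the 'Negative' cases.
(4,1) → 4+1 = 5 → Negative. (5,6) → 5+6 = 11 → Positive. (2,8) → 2+8 = 10 → Positive.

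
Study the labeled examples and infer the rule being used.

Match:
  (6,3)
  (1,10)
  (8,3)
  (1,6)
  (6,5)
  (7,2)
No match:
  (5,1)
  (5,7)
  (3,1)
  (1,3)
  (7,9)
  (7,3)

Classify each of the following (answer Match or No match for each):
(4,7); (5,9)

Match, No match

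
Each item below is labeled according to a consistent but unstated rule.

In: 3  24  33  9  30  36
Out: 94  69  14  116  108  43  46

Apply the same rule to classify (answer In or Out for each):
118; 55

Out, Out

The distinguishing property — multiple of 3 AND at most 36 — holds for all the 'In' cases and none of the 'Out' cases.
118 → 118 = 3·39 + 1, 118 > 36 → Out. 55 → 55 = 3·18 + 1, 55 > 36 → Out.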